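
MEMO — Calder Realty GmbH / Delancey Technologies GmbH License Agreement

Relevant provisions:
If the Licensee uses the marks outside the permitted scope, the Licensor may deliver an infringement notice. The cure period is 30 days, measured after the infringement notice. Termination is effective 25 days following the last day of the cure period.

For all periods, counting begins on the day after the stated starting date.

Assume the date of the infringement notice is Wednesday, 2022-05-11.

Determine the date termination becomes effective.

The last day of the cure period: 2022-05-11 + 30 days = 2022-06-10.
The date termination becomes effective: 25 calendar days after 2022-06-10 is 2022-07-05.

2022-07-05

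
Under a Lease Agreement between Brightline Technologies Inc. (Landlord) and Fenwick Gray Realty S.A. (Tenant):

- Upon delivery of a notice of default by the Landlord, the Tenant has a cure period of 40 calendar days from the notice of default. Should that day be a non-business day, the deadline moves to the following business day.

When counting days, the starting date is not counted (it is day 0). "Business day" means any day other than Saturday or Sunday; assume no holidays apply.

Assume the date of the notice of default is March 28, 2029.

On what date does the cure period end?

May 7, 2029

Adding 40 calendar days to March 28, 2029 gives May 7, 2029, which is the last day of the cure period. May 7, 2029 is a Monday, so no roll-forward applies.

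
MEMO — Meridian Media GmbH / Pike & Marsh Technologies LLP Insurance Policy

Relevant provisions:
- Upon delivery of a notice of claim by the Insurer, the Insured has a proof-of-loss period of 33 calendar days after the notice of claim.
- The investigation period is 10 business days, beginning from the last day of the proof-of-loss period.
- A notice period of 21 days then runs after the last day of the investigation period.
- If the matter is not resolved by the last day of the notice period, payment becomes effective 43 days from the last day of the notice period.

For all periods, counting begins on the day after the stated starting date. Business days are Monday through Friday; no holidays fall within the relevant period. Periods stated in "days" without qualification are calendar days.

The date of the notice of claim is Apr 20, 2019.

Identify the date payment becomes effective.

Aug 9, 2019

Adding 33 calendar days to Apr 20, 2019 gives May 23, 2019, which is the last day of the proof-of-loss period.
The last day of the investigation period: counting 10 business days from Thursday, May 23, 2019 (May 24, May 27, May 28, May 29, May 30, May 31, Jun 3, Jun 4, Jun 5, Jun 6, skipping weekends) reaches Thursday, Jun 6, 2019.
Adding 21 calendar days to Jun 6, 2019 gives Jun 27, 2019, which is the last day of the notice period.
The date payment becomes effective: 43 calendar days after Jun 27, 2019 is Aug 9, 2019.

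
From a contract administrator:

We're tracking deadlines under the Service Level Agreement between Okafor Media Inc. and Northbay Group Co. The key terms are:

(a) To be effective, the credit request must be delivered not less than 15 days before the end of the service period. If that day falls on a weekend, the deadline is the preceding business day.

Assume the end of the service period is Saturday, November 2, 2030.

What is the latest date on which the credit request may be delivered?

Counting back 15 calendar days from November 2, 2030 gives October 18, 2030. That is a Friday, so no adjustment is needed.

October 18, 2030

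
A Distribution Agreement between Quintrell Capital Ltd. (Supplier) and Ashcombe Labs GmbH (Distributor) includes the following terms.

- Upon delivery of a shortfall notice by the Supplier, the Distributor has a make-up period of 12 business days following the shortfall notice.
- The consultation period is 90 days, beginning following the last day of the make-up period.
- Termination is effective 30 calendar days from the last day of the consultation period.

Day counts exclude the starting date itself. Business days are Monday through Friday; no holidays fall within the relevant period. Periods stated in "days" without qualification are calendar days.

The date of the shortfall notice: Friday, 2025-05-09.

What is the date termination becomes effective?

The last day of the make-up period: counting 12 business days from Friday, 2025-05-09 (May 12, May 13, May 14, May 15, …, May 23, May 26, May 27, skipping weekends) reaches Tuesday, 2025-05-27.
Adding 90 calendar days to 2025-05-27 gives 2025-08-25, which is the last day of the consultation period.
Adding 30 calendar days to 2025-08-25 gives 2025-09-24, which is the date termination becomes effective.

2025-09-24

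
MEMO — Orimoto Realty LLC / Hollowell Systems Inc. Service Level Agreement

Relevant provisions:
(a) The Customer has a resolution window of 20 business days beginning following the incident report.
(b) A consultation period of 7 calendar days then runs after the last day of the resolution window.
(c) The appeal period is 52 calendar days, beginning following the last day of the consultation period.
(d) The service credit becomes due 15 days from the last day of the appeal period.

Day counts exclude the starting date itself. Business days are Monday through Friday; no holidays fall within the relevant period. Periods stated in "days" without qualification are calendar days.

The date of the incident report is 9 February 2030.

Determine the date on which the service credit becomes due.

21 May 2030

The last day of the resolution window: 20 business days after Saturday, 9 February 2030, skipping weekends — Feb 11, Feb 12, Feb 13, Feb 14, …, Mar 6, Mar 7, Mar 8 — lands on Friday, 8 March 2030.
The last day of the consultation period: 7 calendar days after 8 March 2030 is 15 March 2030.
The last day of the appeal period: 15 March 2030 + 52 days = 6 May 2030.
Adding 15 calendar days to 6 May 2030 gives 21 May 2030, which is the date on which the service credit becomes due.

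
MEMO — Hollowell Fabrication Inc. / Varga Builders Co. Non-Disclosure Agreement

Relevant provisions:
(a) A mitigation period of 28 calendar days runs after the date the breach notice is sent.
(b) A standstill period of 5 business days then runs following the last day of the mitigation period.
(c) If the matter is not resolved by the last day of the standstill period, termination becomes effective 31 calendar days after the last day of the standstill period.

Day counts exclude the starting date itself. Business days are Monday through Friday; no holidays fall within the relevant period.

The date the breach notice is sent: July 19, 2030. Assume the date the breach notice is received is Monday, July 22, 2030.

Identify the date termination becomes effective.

The last day of the mitigation period: 28 calendar days after July 19, 2030 is August 16, 2030.
The last day of the standstill period: 5 business days after Friday, August 16, 2030, skipping weekends — Aug 19, Aug 20, Aug 21, Aug 22, Aug 23 — lands on Friday, August 23, 2030.
The date termination becomes effective: 31 calendar days after August 23, 2030 is September 23, 2030.

September 23, 2030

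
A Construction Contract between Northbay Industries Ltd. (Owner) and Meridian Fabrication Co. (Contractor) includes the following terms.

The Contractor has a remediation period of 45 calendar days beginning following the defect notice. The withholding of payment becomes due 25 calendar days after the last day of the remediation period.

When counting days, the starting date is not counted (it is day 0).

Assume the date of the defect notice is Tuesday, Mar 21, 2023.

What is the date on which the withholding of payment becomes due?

The last day of the remediation period: Mar 21, 2023 + 45 days = May 5, 2023.
Adding 25 calendar days to May 5, 2023 gives May 30, 2023, which is the date on which the withholding of payment becomes due.

May 30, 2023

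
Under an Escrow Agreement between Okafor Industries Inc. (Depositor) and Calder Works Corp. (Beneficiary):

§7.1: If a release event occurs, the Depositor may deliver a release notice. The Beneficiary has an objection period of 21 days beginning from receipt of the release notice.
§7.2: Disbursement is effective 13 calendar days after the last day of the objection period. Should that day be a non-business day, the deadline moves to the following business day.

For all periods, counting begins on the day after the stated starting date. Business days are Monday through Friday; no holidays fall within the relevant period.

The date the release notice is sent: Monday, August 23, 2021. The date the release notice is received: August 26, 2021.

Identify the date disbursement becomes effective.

September 29, 2021

The last day of the objection period: August 26, 2021 + 21 days = September 16, 2021.
The date disbursement becomes effective: September 16, 2021 + 13 days = September 29, 2021. September 29, 2021 is a Wednesday, so no roll-forward applies.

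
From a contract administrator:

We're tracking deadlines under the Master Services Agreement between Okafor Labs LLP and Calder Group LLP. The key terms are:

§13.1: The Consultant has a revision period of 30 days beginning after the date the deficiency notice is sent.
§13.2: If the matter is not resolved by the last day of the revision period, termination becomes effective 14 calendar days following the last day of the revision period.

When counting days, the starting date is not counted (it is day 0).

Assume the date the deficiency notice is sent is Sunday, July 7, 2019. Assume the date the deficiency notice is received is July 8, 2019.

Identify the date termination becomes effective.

August 20, 2019

The last day of the revision period: 30 calendar days after July 7, 2019 is August 6, 2019.
The date termination becomes effective: August 6, 2019 + 14 days = August 20, 2019.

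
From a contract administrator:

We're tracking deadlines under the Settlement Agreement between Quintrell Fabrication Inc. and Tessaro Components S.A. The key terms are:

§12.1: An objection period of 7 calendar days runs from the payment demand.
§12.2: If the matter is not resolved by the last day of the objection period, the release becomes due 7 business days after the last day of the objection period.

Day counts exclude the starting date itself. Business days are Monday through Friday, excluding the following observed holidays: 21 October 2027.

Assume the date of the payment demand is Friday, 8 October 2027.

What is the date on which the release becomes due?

The last day of the objection period: 7 calendar days after 8 October 2027 is 15 October 2027.
The date on which the release becomes due: counting 7 business days from Friday, 15 October 2027 (Oct 18, Oct 19, Oct 20, Oct 22, Oct 25, Oct 26, Oct 27, skipping weekends and the listed holiday on Oct 21) reaches Wednesday, 27 October 2027.

27 October 2027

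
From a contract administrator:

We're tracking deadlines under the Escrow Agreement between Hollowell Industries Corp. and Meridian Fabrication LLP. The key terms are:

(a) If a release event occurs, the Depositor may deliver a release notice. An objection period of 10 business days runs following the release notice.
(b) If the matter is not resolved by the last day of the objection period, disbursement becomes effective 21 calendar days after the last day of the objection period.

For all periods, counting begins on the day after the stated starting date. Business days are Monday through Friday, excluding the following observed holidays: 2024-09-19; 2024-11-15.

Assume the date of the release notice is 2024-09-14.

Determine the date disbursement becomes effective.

2024-10-21

The last day of the objection period: counting 10 business days from Saturday, 2024-09-14 (Sep 16, Sep 17, Sep 18, Sep 20, Sep 23, Sep 24, Sep 25, Sep 26, Sep 27, Sep 30, skipping weekends and the listed holiday on Sep 19) reaches Monday, 2024-09-30.
The date disbursement becomes effective: 2024-09-30 + 21 days = 2024-10-21.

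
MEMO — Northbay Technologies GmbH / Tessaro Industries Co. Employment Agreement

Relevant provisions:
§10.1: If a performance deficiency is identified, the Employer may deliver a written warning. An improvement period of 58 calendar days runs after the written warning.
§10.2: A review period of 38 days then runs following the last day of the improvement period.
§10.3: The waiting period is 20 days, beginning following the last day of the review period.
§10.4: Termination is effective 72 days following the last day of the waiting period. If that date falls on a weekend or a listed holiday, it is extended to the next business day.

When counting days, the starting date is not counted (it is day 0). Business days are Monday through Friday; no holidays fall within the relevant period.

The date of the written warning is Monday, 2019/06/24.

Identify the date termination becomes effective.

The last day of the improvement period: 58 calendar days after 2019/06/24 is 2019/08/21.
The last day of the review period: 2019/08/21 + 38 days = 2019/09/28.
The last day of the waiting period: 2019/09/28 + 20 days = 2019/10/18.
Adding 72 calendar days to 2019/10/18 gives 2019/12/29, which is the date termination becomes effective. That falls on a Sunday, so it rolls to the next business day, Monday, 2019/12/30.

2019/12/30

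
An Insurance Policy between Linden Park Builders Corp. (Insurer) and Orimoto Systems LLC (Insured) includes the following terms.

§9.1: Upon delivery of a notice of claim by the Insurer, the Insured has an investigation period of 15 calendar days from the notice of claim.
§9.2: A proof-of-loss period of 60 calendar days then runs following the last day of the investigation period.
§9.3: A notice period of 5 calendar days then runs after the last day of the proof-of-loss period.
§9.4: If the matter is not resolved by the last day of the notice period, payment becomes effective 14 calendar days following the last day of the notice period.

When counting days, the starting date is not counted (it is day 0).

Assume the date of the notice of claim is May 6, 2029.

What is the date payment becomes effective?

August 8, 2029

The last day of the investigation period: 15 calendar days after May 6, 2029 is May 21, 2029.
The last day of the proof-of-loss period: May 21, 2029 + 60 days = July 20, 2029.
The last day of the notice period: July 20, 2029 + 5 days = July 25, 2029.
Adding 14 calendar days to July 25, 2029 gives August 8, 2029, which is the date payment becomes effective.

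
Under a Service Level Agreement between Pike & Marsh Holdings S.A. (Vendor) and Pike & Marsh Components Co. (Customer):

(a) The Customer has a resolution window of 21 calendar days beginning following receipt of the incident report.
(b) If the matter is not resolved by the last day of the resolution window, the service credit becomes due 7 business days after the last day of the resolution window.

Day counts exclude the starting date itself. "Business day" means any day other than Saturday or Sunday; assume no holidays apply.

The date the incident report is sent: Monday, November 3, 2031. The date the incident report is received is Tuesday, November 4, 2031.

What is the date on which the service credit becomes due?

Adding 21 calendar days to November 4, 2031 gives November 25, 2031, which is the last day of the resolution window.
The date on which the service credit becomes due: 7 business days after Tuesday, November 25, 2031, skipping weekends — Nov 26, Nov 27, Nov 28, Dec 1, Dec 2, Dec 3, Dec 4 — lands on Thursday, December 4, 2031.

December 4, 2031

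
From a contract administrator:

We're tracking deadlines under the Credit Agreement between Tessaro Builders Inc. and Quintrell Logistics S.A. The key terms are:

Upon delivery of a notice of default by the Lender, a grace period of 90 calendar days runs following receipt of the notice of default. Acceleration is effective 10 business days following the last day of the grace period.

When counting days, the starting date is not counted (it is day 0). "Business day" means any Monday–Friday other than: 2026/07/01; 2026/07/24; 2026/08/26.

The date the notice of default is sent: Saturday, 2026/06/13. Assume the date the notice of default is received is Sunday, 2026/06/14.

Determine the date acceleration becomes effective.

2026/09/25

The last day of the grace period: 90 calendar days after 2026/06/14 is 2026/09/12.
From Saturday, 2026/09/12, 10 business days (Sep 14, Sep 15, Sep 16, Sep 17, Sep 18, Sep 21, Sep 22, Sep 23, Sep 24, Sep 25, skipping weekends) brings us to Friday, 2026/09/25, which is the date acceleration becomes effective.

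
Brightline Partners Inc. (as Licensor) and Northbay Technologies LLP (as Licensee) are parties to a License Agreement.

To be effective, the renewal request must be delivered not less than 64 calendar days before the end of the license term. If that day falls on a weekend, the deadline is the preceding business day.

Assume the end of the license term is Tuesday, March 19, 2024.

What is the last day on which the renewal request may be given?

January 15, 2024

Counting back 64 calendar days from March 19, 2024 gives January 15, 2024. That is a Monday, so no adjustment is needed.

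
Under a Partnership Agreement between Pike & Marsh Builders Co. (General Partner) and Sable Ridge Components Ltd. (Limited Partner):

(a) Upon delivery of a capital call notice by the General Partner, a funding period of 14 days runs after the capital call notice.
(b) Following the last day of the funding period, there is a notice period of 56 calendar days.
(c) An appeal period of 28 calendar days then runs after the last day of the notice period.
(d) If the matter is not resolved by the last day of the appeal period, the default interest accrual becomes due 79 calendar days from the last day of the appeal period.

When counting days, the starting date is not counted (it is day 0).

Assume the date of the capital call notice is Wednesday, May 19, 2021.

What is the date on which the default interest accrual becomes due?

The last day of the funding period: May 19, 2021 + 14 days = Jun 2, 2021.
Adding 56 calendar days to Jun 2, 2021 gives Jul 28, 2021, which is the last day of the notice period.
Adding 28 calendar days to Jul 28, 2021 gives Aug 25, 2021, which is the last day of the appeal period.
The date on which the default interest accrual becomes due: Aug 25, 2021 + 79 days = Nov 12, 2021.

Nov 12, 2021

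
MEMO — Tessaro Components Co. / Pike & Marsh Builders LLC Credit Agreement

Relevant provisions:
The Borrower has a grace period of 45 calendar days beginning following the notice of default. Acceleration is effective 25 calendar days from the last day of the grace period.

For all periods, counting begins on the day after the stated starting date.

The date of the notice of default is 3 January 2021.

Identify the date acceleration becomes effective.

14 March 2021

The last day of the grace period: 45 calendar days after 3 January 2021 is 17 February 2021.
Adding 25 calendar days to 17 February 2021 gives 14 March 2021, which is the date acceleration becomes effective.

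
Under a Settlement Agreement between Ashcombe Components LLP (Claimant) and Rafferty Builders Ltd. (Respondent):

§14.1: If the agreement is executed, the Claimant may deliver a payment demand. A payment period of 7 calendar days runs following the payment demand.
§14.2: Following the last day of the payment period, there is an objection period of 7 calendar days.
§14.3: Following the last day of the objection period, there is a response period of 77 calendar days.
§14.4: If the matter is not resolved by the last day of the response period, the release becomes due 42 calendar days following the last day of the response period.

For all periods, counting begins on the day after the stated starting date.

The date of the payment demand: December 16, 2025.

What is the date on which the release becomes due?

April 28, 2026

The last day of the payment period: December 16, 2025 + 7 days = December 23, 2025.
The last day of the objection period: 7 calendar days after December 23, 2025 is December 30, 2025.
The last day of the response period: 77 calendar days after December 30, 2025 is March 17, 2026.
The date on which the release becomes due: 42 calendar days after March 17, 2026 is April 28, 2026.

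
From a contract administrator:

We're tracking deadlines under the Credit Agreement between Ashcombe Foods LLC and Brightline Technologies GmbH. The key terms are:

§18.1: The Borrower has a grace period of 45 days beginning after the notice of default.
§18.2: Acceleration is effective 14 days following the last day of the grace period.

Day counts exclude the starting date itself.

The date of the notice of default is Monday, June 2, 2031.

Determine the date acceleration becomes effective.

The last day of the grace period: June 2, 2031 + 45 days = July 17, 2031.
The date acceleration becomes effective: 14 calendar days after July 17, 2031 is July 31, 2031.

July 31, 2031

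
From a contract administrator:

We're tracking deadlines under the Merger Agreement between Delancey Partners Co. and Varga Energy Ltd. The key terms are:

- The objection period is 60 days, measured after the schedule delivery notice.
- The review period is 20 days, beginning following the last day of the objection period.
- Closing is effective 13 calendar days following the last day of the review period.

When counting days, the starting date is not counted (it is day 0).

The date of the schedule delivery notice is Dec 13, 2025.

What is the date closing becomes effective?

Mar 16, 2026

The last day of the objection period: Dec 13, 2025 + 60 days = Feb 11, 2026.
Adding 20 calendar days to Feb 11, 2026 gives Mar 3, 2026, which is the last day of the review period.
The date closing becomes effective: 13 calendar days after Mar 3, 2026 is Mar 16, 2026.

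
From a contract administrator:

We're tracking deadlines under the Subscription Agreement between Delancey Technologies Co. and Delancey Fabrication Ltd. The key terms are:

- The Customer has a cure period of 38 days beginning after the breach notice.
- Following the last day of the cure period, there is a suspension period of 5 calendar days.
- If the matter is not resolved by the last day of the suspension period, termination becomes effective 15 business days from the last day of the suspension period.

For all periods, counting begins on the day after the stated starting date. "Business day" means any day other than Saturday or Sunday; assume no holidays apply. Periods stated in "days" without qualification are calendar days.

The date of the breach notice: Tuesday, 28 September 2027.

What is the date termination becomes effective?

The last day of the cure period: 28 September 2027 + 38 days = 5 November 2027.
The last day of the suspension period: 5 November 2027 + 5 days = 10 November 2027.
The date termination becomes effective: counting 15 business days from Wednesday, 10 November 2027 (Nov 11, Nov 12, Nov 15, Nov 16, …, Nov 29, Nov 30, Dec 1, skipping weekends) reaches Wednesday, 1 December 2027.

1 December 2027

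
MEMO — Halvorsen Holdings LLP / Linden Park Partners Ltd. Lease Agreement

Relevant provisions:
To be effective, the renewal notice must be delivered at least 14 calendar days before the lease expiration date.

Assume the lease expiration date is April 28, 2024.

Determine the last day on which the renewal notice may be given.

April 14, 2024

Counting back 14 calendar days from April 28, 2024 gives April 14, 2024.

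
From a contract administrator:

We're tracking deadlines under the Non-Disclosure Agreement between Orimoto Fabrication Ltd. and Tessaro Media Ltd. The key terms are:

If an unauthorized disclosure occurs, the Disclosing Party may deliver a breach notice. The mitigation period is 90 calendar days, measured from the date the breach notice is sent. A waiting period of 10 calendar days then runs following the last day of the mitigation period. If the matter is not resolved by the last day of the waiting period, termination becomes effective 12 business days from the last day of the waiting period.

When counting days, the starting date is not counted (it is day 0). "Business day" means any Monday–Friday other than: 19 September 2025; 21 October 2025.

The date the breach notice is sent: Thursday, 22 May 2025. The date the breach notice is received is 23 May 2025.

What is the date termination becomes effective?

16 September 2025

The last day of the mitigation period: 22 May 2025 + 90 days = 20 August 2025.
Adding 10 calendar days to 20 August 2025 gives 30 August 2025, which is the last day of the waiting period.
The date termination becomes effective: counting 12 business days from Saturday, 30 August 2025 (Sep 1, Sep 2, Sep 3, Sep 4, …, Sep 12, Sep 15, Sep 16, skipping weekends) reaches Tuesday, 16 September 2025.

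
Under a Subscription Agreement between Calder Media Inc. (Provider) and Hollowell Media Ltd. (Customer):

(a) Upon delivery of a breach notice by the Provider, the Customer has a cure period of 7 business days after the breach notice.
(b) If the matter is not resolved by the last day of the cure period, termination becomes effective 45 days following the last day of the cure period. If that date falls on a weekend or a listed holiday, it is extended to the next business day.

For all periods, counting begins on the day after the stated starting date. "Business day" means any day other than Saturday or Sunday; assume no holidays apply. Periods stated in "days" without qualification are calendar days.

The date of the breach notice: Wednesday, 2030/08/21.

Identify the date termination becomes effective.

From Wednesday, 2030/08/21, 7 business days (Aug 22, Aug 23, Aug 26, Aug 27, Aug 28, Aug 29, Aug 30, skipping weekends) brings us to Friday, 2030/08/30, which is the last day of the cure period.
The date termination becomes effective: 2030/08/30 + 45 days = 2030/10/14. 2030/10/14 is a Monday, so no roll-forward applies.

2030/10/14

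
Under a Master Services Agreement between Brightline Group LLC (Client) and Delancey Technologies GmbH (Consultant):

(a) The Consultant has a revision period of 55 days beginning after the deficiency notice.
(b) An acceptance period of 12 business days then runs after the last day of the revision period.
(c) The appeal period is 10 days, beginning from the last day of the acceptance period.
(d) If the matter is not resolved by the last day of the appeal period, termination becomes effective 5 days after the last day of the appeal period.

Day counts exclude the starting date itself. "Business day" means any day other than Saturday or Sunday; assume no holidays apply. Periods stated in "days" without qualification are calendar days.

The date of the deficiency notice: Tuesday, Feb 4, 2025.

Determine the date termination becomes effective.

Adding 55 calendar days to Feb 4, 2025 gives Mar 31, 2025, which is the last day of the revision period.
The last day of the acceptance period: counting 12 business days from Monday, Mar 31, 2025 (Apr 1, Apr 2, Apr 3, Apr 4, …, Apr 14, Apr 15, Apr 16, skipping weekends) reaches Wednesday, Apr 16, 2025.
The last day of the appeal period: Apr 16, 2025 + 10 days = Apr 26, 2025.
The date termination becomes effective: 5 calendar days after Apr 26, 2025 is May 1, 2025.

May 1, 2025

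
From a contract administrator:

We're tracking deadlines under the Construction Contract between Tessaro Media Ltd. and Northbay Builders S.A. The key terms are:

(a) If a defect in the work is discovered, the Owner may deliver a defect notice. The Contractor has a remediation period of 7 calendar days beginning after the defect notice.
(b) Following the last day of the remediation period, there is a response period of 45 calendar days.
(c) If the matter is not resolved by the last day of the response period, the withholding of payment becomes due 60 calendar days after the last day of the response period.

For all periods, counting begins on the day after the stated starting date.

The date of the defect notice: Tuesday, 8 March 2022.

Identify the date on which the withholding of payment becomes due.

28 June 2022

The last day of the remediation period: 7 calendar days after 8 March 2022 is 15 March 2022.
The last day of the response period: 45 calendar days after 15 March 2022 is 29 April 2022.
The date on which the withholding of payment becomes due: 29 April 2022 + 60 days = 28 June 2022.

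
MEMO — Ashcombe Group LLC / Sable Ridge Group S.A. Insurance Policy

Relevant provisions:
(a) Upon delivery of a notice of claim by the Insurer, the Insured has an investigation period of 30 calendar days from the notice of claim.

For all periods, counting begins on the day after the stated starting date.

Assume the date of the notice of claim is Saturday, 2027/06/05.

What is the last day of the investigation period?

2027/07/05

The last day of the investigation period: 2027/06/05 + 30 days = 2027/07/05.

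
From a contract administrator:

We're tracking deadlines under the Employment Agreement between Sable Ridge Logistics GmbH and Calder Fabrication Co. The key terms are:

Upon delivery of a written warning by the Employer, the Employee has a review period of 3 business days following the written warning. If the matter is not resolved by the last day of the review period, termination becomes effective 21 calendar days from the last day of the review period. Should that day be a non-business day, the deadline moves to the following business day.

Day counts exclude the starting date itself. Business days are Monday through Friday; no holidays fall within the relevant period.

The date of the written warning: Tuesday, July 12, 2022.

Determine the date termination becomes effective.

August 5, 2022

From Tuesday, July 12, 2022, 3 business days (Jul 13, Jul 14, Jul 15, skipping weekends) brings us to Friday, July 15, 2022, which is the last day of the review period.
The date termination becomes effective: July 15, 2022 + 21 days = August 5, 2022. August 5, 2022 is a Friday, so no roll-forward applies.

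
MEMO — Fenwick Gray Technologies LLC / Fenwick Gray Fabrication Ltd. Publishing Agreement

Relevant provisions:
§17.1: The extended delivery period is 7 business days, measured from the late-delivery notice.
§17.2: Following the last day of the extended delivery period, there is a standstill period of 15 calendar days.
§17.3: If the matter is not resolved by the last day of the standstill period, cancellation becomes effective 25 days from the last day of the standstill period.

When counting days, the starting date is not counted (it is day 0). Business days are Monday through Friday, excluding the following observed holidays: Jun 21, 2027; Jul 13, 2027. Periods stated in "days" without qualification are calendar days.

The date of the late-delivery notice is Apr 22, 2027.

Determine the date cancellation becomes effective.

The last day of the extended delivery period: 7 business days after Thursday, Apr 22, 2027, skipping weekends — Apr 23, Apr 26, Apr 27, Apr 28, Apr 29, Apr 30, May 3 — lands on Monday, May 3, 2027.
Adding 15 calendar days to May 3, 2027 gives May 18, 2027, which is the last day of the standstill period.
The date cancellation becomes effective: 25 calendar days after May 18, 2027 is Jun 12, 2027.

Jun 12, 2027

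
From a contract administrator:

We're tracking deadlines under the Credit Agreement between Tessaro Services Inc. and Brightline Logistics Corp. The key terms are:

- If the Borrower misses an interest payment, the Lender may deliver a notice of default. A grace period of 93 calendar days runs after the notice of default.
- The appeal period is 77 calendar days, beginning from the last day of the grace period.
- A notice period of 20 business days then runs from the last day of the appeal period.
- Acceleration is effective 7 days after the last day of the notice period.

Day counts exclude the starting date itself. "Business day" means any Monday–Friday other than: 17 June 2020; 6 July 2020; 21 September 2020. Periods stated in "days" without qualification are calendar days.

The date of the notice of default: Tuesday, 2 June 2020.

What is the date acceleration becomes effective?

24 December 2020

Adding 93 calendar days to 2 June 2020 gives 3 September 2020, which is the last day of the grace period.
Adding 77 calendar days to 3 September 2020 gives 19 November 2020, which is the last day of the appeal period.
The last day of the notice period: 20 business days after Thursday, 19 November 2020, skipping weekends — Nov 20, Nov 23, Nov 24, Nov 25, …, Dec 15, Dec 16, Dec 17 — lands on Thursday, 17 December 2020.
Adding 7 calendar days to 17 December 2020 gives 24 December 2020, which is the date acceleration becomes effective.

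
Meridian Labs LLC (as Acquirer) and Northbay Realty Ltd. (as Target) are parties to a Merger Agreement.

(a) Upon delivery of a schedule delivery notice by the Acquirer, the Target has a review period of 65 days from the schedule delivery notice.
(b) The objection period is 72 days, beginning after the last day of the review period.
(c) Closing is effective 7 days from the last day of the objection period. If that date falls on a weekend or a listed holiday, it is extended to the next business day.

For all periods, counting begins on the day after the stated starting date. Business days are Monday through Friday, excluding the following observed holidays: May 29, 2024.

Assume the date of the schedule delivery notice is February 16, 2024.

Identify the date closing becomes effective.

July 9, 2024

The last day of the review period: 65 calendar days after February 16, 2024 is April 21, 2024.
Adding 72 calendar days to April 21, 2024 gives July 2, 2024, which is the last day of the objection period.
Adding 7 calendar days to July 2, 2024 gives July 9, 2024, which is the date closing becomes effective. July 9, 2024 is a Tuesday and is not a listed holiday, so no roll-forward applies.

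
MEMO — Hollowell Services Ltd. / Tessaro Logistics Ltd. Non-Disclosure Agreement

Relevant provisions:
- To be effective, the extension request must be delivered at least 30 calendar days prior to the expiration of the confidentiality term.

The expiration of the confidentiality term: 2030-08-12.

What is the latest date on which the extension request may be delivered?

2030-07-13

Counting back 30 calendar days from 2030-08-12 gives 2030-07-13.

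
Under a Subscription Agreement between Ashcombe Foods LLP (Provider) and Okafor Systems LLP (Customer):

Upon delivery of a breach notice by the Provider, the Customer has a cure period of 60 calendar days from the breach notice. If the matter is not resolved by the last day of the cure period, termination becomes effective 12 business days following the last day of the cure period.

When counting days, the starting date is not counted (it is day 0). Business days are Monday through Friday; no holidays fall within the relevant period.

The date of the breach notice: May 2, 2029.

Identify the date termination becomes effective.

July 17, 2029

Adding 60 calendar days to May 2, 2029 gives July 1, 2029, which is the last day of the cure period.
From Sunday, July 1, 2029, 12 business days (Jul 2, Jul 3, Jul 4, Jul 5, …, Jul 13, Jul 16, Jul 17, skipping weekends) brings us to Tuesday, July 17, 2029, which is the date termination becomes effective.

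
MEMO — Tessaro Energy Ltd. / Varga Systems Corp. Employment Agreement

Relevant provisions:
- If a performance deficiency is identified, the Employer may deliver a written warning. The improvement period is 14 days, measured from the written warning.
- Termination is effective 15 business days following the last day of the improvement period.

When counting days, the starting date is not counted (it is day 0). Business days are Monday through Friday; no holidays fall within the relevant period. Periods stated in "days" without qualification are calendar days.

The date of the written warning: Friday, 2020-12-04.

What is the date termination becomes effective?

Adding 14 calendar days to 2020-12-04 gives 2020-12-18, which is the last day of the improvement period.
From Friday, 2020-12-18, 15 business days (Dec 21, Dec 22, Dec 23, Dec 24, …, Jan 6, Jan 7, Jan 8, skipping weekends) brings us to Friday, 2021-01-08, which is the date termination becomes effective.

2021-01-08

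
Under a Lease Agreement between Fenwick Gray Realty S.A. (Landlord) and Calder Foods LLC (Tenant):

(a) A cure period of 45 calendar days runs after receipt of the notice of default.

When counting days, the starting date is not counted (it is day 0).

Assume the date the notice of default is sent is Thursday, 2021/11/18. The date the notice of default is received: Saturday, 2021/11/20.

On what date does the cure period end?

The last day of the cure period: 45 calendar days after 2021/11/20 is 2022/01/04.

2022/01/04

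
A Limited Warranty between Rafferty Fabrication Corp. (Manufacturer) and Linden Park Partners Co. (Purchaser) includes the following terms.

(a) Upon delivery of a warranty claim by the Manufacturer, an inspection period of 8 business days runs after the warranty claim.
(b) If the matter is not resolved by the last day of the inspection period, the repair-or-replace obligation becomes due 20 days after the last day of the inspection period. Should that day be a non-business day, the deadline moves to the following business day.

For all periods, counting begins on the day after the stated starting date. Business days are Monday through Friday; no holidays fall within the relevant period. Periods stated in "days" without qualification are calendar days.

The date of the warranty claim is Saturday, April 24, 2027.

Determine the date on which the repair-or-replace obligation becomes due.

From Saturday, April 24, 2027, 8 business days (Apr 26, Apr 27, Apr 28, Apr 29, Apr 30, May 3, May 4, May 5, skipping weekends) brings us to Wednesday, May 5, 2027, which is the last day of the inspection period.
Adding 20 calendar days to May 5, 2027 gives May 25, 2027, which is the date on which the repair-or-replace obligation becomes due. May 25, 2027 is a Tuesday, so no roll-forward applies.

May 25, 2027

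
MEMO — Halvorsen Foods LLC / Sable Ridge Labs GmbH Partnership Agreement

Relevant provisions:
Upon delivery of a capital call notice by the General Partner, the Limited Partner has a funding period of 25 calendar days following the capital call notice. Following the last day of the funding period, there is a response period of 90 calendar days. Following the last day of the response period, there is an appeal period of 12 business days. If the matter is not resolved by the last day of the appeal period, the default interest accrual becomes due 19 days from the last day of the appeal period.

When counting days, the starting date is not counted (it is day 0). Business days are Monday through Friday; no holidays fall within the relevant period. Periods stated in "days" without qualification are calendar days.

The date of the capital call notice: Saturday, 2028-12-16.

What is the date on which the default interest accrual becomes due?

2029-05-15

Adding 25 calendar days to 2028-12-16 gives 2029-01-10, which is the last day of the funding period.
The last day of the response period: 90 calendar days after 2029-01-10 is 2029-04-10.
The last day of the appeal period: 12 business days after Tuesday, 2029-04-10, skipping weekends — Apr 11, Apr 12, Apr 13, Apr 16, …, Apr 24, Apr 25, Apr 26 — lands on Thursday, 2029-04-26.
Adding 19 calendar days to 2029-04-26 gives 2029-05-15, which is the date on which the default interest accrual becomes due.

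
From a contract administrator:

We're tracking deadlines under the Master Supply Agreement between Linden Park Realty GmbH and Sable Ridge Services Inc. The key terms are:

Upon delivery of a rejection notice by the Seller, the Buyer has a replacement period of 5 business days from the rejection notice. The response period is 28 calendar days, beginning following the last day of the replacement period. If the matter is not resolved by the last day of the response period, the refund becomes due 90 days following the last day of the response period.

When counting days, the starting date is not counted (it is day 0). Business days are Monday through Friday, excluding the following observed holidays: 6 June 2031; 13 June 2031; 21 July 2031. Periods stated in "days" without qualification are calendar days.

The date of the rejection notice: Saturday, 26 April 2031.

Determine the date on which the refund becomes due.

28 August 2031

From Saturday, 26 April 2031, 5 business days (Apr 28, Apr 29, Apr 30, May 1, May 2, skipping weekends) brings us to Friday, 2 May 2031, which is the last day of the replacement period.
Adding 28 calendar days to 2 May 2031 gives 30 May 2031, which is the last day of the response period.
Adding 90 calendar days to 30 May 2031 gives 28 August 2031, which is the date on which the refund becomes due.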